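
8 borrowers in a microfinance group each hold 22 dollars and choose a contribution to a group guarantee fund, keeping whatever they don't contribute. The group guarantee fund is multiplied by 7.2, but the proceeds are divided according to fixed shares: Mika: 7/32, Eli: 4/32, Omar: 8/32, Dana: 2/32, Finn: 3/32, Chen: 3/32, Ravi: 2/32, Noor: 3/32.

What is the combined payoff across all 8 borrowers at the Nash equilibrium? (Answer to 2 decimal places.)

Each unit j contributes comes back to j as 7.2 × (j's share), so j prefers to contribute only if that share exceeds 1/7.2 = 0.1389; otherwise keeping the unit dominates.
Mika and Omar clear that bar, contributing 22 each; the remaining 6 contribute 0. Total contributed: 44.
The group guarantee fund pays out 7.2 × 44 = 316.80 in total (split across the unequal shares, but the aggregate is all that matters for the group sum).
The 6 free-riders keep 22 each, adding 132. Group total = 132 + 316.80 = 448.80.

448.80 dollars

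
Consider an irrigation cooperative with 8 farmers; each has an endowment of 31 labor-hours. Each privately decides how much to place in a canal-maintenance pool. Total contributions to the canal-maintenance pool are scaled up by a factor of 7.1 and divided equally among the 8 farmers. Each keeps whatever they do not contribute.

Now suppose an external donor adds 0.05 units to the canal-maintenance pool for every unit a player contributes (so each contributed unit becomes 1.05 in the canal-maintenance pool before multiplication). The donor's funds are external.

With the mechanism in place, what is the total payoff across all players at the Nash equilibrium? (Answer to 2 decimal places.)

The effective private return is 7.1 × 1.05 / 8 = 0.9319, which is still under 1, so the mechanism doesn't change anyone's dominant strategy: zero contribution.
Everyone keeps their endowment and the group total is 8 × 31 = 248.

248.00 labor-hours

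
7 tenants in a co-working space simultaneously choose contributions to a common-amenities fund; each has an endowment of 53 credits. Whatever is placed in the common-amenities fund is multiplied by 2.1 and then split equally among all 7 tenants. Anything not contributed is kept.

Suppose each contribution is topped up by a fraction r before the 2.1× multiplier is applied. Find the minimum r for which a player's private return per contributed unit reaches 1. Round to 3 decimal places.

2.333

With matching at rate r, one contributed unit becomes (1 + r) in the common-amenities fund and returns 2.1 × (1 + r) / 7 to the contributor.
Setting this equal to 1: 1 + r = 7/2.1 = 3.3333.
So the minimum matching rate is r = 3.3333 − 1 = 2.333.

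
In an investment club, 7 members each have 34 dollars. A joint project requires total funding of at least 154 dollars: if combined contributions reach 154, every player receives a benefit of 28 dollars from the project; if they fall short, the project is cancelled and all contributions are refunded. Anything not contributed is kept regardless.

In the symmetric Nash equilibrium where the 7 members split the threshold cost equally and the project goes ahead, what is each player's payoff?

Equal share of the threshold: 154/7 = 22.
At this profile no one gains by cutting their contribution: any cut drops the total below 154, the project is cancelled, contributions are refunded, and the deviator ends with 34, which is less than 34 − 22 + 28 = 40. Contributing more than 22 just wastes the excess. So contributing exactly 22 is a best response.
Each player's payoff: 34 − 22 + 28 = 40.

40 dollars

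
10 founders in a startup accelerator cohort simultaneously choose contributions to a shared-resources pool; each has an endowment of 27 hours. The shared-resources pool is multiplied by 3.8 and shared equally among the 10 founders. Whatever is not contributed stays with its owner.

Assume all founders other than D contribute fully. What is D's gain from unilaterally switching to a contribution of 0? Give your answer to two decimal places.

Switching from a contribution of 27 to 0 lets D keep an extra 27 hours, but lowers the shared-resources pool by 27, which costs D their own share of that drop: 3.8/10 × 27 = 10.26.
Net gain = 27 − 10.26 = 16.74. The private return per contributed unit (0.3800) is below 1, so free-riding is indeed the best response regardless of what the others do.

16.74 hours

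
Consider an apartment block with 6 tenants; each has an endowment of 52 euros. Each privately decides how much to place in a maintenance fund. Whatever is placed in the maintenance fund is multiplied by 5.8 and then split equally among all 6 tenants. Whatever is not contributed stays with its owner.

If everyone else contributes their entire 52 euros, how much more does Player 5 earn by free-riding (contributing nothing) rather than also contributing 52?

1.73 euros

Switching from a contribution of 52 to 0 lets Player 5 keep an extra 52 euros, but lowers the maintenance fund by 52, which costs Player 5 their own share of that drop: 5.8/6 × 52 = 50.27.
Net gain = 52 − 50.27 = 1.73. The private return per contributed unit (0.9667) is below 1, so free-riding is indeed the best response regardless of what the others do.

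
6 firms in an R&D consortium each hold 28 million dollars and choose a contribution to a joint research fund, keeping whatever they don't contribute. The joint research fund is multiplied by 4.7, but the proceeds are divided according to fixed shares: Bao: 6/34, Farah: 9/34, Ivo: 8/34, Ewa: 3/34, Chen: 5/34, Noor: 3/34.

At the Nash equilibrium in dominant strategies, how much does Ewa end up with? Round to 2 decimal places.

Player j's private return per contributed unit is 4.7 × (j's share). Contributing is weakly dominant for j when that share is at least 1/4.7 = 0.2128, and contributing 0 is dominant otherwise.
Farah and Ivo clear that bar, contributing 28 each; the remaining 4 contribute 0. Total contributed: 56.
Ewa keeps 28 and receives 4.7 × 56 × 3/34 = 23.22 from the joint research fund, for a payoff of 51.22.

51.22 million dollars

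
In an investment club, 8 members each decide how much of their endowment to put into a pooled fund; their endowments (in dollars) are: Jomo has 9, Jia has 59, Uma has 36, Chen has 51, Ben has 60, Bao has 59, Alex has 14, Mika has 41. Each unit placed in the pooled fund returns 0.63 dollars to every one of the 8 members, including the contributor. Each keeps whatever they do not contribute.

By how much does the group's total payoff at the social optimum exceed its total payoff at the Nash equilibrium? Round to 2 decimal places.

The private return per contributed unit is 0.63 < 1 for everyone, so the Nash equilibrium is zero contribution and the group total is Σ E_j = 9 + 59 + 36 + 51 + 60 + 59 + 14 + 41 = 329.
Each contributed unit returns 5.040 to the group, so the social optimum is full contribution by everyone: group total = 5.040 × 329 = 1658.16.
Efficiency loss = (5.040 − 1) × 329 = 1329.16.

1329.16 dollars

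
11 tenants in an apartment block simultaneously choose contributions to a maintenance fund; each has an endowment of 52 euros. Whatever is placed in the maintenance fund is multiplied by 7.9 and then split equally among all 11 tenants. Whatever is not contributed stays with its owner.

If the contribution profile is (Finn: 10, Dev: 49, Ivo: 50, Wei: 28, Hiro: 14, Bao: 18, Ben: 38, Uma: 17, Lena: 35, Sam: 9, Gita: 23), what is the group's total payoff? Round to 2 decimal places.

2579.90 euros

Total contributed: 10 + 49 + 50 + 28 + 14 + 18 + 38 + 17 + 35 + 9 + 23 = 291; total kept: 11 × 52 − 291 = 281.
The maintenance fund pays out 7.9 × 291 = 2298.90 in aggregate.
Group total = 281 + 2298.90 = 2579.90.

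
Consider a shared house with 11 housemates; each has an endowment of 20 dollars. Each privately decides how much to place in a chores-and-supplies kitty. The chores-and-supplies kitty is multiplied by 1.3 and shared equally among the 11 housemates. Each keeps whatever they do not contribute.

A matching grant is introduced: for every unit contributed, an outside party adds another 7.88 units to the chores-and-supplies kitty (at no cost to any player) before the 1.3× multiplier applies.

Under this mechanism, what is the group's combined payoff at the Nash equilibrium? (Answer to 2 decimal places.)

2539.68 dollars

The effective private return per unit is now 1.3 × 8.88 / 11 = 1.0495 > 1, so every player's dominant strategy flips to full contribution.
So the Nash equilibrium is full contribution by all 11; the group earns 1.3 × 8.88 × 220 = 2539.68.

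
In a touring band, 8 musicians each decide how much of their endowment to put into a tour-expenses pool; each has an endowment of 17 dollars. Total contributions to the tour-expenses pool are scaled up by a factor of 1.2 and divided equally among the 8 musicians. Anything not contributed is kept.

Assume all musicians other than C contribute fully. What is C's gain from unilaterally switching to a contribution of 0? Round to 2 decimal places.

Switching from a contribution of 17 to 0 lets C keep an extra 17 dollars, but lowers the tour-expenses pool by 17, which costs C their own share of that drop: 1.2/8 × 17 = 2.55.
Net gain = 17 − 2.55 = 14.45. The private return per contributed unit (0.1500) is below 1, so free-riding is indeed the best response regardless of what the others do.

14.45 dollars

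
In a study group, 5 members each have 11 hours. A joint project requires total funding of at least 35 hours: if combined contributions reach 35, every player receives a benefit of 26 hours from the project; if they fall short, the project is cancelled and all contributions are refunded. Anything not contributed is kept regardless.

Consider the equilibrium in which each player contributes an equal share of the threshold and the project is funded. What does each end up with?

Equal share of the threshold: 35/5 = 7.
At this profile no one gains by cutting their contribution: any cut drops the total below 35, the project is cancelled, contributions are refunded, and the deviator ends with 11, which is less than 11 − 7 + 26 = 30. Contributing more than 7 just wastes the excess. So contributing exactly 7 is a best response.
Each player's payoff: 11 − 7 + 26 = 30.

30 hours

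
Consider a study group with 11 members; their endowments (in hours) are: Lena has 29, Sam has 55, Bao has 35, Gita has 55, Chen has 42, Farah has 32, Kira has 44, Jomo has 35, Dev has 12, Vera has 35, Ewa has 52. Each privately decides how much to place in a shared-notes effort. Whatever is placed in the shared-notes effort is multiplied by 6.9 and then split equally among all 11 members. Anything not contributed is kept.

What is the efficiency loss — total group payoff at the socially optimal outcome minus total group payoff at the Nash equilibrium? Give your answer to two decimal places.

2513.40 hours

The private return per contributed unit is 6.9/11 = 0.6273 < 1 for every player regardless of endowment, so the Nash equilibrium is zero contribution and the group total is Σ E_j = 29 + 55 + 35 + 55 + 42 + 32 + 44 + 35 + 12 + 35 + 52 = 426.
Each contributed unit returns 6.900 to the group, so the social optimum is full contribution by everyone: group total = 6.900 × 426 = 2939.40.
Efficiency loss = (6.900 − 1) × 426 = 2513.40.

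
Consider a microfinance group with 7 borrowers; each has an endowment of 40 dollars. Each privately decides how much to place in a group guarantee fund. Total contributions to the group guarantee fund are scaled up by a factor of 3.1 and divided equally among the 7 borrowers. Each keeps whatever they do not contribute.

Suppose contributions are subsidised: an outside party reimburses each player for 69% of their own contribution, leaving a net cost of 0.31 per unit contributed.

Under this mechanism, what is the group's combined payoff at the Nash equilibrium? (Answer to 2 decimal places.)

1061.20 dollars

With the mechanism, a contributed unit returns (3.1/7) / 0.31 = 1.4286 per unit of net cost to the contributor — now above 1 — so contributing fully is weakly dominant for every player.
At the Nash equilibrium everyone contributes 40. Group total payoff = 7 × (40 × 0.69 + 3.1 × 40) = 1061.20.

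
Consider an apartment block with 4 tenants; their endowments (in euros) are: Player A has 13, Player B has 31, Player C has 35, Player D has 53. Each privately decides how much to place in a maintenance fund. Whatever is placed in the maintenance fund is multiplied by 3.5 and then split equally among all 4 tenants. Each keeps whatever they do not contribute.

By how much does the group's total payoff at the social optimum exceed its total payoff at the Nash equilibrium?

330.00 euros

The private return per contributed unit is 3.5/4 = 0.8750 < 1 for every player regardless of endowment, so the Nash equilibrium is zero contribution and the group total is Σ E_j = 13 + 31 + 35 + 53 = 132.
Each contributed unit returns 3.500 to the group, so the social optimum is full contribution by everyone: group total = 3.500 × 132 = 462.00.
Efficiency loss = (3.500 − 1) × 132 = 330.00.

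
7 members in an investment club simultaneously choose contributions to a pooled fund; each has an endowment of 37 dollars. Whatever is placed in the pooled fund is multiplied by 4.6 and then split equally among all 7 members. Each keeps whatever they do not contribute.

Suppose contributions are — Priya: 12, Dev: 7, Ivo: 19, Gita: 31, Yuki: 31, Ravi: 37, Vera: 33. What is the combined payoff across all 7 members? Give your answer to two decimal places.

Total contributed: 12 + 7 + 19 + 31 + 31 + 37 + 33 = 170; total kept: 7 × 37 − 170 = 89.
The pooled fund pays out 4.6 × 170 = 782.00 in aggregate.
Group total = 89 + 782.00 = 871.00.

871.00 dollars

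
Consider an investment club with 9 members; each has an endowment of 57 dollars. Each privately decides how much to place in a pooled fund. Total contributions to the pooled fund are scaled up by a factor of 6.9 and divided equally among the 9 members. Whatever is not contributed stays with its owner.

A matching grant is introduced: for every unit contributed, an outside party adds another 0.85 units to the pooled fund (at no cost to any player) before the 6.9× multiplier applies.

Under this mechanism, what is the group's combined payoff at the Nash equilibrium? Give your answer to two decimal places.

With the mechanism, a contributed unit returns 6.9 × 1.85 / 9 = 1.4183 per unit of net cost to the contributor — now above 1 — so contributing fully is weakly dominant for every player.
So the Nash equilibrium is full contribution by all 9; the group earns 6.9 × 1.85 × 513 = 6548.45.

6548.45 dollars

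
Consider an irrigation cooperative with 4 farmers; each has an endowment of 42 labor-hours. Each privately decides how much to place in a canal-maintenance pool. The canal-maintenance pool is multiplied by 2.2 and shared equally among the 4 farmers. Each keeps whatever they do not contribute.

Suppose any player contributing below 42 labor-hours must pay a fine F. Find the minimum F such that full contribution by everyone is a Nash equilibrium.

18.90 labor-hours

Given the others contribute fully, the best deviation is to contribute 0 (any partial contribution still incurs the fine and gives up units whose private return 0.5500 is below 1).
Deviating from 42 to 0 saves 42 labor-hours but forfeits the deviator's share of the drop in the canal-maintenance pool: 2.2/4 × 42 = 23.10.
So the deviation gain is 42 − 23.10 = 18.90, and the fine must be at least 18.90 labor-hours to wipe it out.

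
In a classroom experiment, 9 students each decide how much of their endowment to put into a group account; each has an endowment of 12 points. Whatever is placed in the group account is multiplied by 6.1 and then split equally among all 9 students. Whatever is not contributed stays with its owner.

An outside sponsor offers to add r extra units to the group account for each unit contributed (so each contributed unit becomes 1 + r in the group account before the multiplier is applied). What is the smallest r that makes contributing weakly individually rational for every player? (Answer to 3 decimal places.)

0.475

With matching at rate r, one contributed unit becomes (1 + r) in the group account and returns 6.1 × (1 + r) / 9 to the contributor.
Setting this equal to 1: 1 + r = 9/6.1 = 1.4754.
So the minimum matching rate is r = 1.4754 − 1 = 0.475.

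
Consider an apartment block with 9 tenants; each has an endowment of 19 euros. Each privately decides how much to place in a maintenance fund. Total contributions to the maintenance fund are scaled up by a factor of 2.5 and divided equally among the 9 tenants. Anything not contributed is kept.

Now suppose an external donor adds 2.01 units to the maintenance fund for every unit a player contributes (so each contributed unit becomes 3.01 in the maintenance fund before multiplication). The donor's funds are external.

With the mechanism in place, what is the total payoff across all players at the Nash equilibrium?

171.00 euros

Even with the mechanism, each unit contributed returns only 2.5 × 3.01 / 9 = 0.8361 per unit of net cost, so contributing nothing is still dominant.
At the Nash equilibrium no one contributes; group total payoff = 9 × 19 = 171.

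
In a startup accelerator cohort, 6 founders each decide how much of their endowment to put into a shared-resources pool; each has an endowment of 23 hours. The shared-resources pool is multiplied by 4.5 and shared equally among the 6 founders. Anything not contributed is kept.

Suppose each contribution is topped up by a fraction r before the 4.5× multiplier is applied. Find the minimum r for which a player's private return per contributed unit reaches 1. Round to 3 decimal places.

0.333

With matching at rate r, one contributed unit becomes (1 + r) in the shared-resources pool and returns 4.5 × (1 + r) / 6 to the contributor.
Setting this equal to 1: 1 + r = 6/4.5 = 1.3333.
So the minimum matching rate is r = 1.3333 − 1 = 0.333.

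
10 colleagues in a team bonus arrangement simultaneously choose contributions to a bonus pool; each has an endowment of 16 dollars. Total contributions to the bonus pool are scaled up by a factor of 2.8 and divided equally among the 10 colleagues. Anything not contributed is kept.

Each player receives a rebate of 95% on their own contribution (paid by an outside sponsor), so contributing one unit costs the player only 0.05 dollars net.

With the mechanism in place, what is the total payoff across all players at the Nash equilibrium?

With the mechanism, a contributed unit returns (2.8/10) / 0.05 = 5.6000 per unit of net cost to the contributor — now above 1 — so contributing fully is weakly dominant for every player.
At the Nash equilibrium everyone contributes 16. Group total payoff = 10 × (16 × 0.95 + 2.8 × 16) = 600.00.

600.00 dollars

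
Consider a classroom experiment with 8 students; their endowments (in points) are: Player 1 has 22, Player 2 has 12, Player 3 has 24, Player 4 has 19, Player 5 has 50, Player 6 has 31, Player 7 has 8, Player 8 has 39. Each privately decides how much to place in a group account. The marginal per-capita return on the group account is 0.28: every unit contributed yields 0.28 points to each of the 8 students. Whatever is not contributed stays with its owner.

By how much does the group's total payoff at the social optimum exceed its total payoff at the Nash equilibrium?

The private return per contributed unit is 0.28 < 1 for everyone, so the Nash equilibrium is zero contribution and the group total is Σ E_j = 22 + 12 + 24 + 19 + 50 + 31 + 8 + 39 = 205.
Each contributed unit returns 2.240 to the group, so the social optimum is full contribution by everyone: group total = 2.240 × 205 = 459.20.
Efficiency loss = (2.240 − 1) × 205 = 254.20.

254.20 points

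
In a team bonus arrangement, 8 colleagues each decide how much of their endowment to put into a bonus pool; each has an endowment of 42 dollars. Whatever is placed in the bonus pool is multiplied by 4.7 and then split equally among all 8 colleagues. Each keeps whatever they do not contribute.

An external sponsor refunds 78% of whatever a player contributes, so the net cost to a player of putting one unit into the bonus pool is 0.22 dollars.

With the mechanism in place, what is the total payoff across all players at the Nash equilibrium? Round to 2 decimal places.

1841.28 dollars

Under the mechanism each unit contributed yields (4.7/8) / 0.22 = 2.6705 back to its contributor per unit of net cost, which exceeds 1, making full contribution the dominant choice for everyone.
So the Nash equilibrium is full contribution by all 8; the group earns 8 × (42 × 0.78 + 4.7 × 42) = 1841.28.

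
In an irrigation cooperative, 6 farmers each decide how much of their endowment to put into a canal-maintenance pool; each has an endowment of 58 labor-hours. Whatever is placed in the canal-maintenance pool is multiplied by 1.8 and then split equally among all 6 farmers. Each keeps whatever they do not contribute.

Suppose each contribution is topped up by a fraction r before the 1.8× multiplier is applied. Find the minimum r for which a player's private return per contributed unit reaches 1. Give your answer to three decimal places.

With matching at rate r, one contributed unit becomes (1 + r) in the canal-maintenance pool and returns 1.8 × (1 + r) / 6 to the contributor.
Setting this equal to 1: 1 + r = 6/1.8 = 3.3333.
So the minimum matching rate is r = 3.3333 − 1 = 2.333.

2.333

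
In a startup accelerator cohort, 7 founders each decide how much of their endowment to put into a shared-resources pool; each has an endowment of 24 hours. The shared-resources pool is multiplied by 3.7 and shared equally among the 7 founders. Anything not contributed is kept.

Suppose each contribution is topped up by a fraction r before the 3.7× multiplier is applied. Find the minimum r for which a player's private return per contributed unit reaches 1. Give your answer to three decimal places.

With matching at rate r, one contributed unit becomes (1 + r) in the shared-resources pool and returns 3.7 × (1 + r) / 7 to the contributor.
Setting this equal to 1: 1 + r = 7/3.7 = 1.8919.
So the minimum matching rate is r = 1.8919 − 1 = 0.892.

0.892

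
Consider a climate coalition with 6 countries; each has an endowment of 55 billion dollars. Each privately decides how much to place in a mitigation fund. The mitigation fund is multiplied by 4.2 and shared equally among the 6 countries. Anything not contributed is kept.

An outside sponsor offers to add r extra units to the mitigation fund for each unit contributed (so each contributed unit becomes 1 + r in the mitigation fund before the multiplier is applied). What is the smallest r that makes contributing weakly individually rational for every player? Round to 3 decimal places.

With matching at rate r, one contributed unit becomes (1 + r) in the mitigation fund and returns 4.2 × (1 + r) / 6 to the contributor.
Setting this equal to 1: 1 + r = 6/4.2 = 1.4286.
So the minimum matching rate is r = 1.4286 − 1 = 0.429.

0.429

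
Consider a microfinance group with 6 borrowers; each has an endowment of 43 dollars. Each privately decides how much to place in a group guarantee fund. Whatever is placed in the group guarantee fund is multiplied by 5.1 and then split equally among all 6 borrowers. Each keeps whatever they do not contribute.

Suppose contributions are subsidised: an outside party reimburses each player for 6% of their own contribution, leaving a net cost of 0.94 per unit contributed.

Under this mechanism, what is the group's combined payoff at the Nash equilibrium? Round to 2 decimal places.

258.00 dollars

With the mechanism, a contributed unit returns (5.1/6) / 0.94 = 0.9043 per unit of net cost — still below 1 — so contributing 0 remains dominant for every player.
At the Nash equilibrium no one contributes; group total payoff = 6 × 43 = 258.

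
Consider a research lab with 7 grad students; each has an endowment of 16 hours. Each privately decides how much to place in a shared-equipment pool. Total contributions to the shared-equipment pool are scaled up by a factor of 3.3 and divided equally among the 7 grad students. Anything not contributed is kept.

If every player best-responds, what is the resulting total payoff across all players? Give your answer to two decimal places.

112.00 hours

Each contributed unit returns 3.3/7 = 0.4714 to its contributor — below 1 — so contributing 0 is dominant for every player. At the Nash equilibrium everyone keeps their 16, and the group total is 7 × 16 = 112.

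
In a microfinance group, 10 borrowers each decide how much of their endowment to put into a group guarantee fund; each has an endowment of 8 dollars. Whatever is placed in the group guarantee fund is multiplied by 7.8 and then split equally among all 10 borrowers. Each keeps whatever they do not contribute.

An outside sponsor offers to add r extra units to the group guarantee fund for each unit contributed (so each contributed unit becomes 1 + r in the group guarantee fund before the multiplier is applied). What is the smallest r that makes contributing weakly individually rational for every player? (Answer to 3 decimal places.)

With matching at rate r, one contributed unit becomes (1 + r) in the group guarantee fund and returns 7.8 × (1 + r) / 10 to the contributor.
Setting this equal to 1: 1 + r = 10/7.8 = 1.2821.
So the minimum matching rate is r = 1.2821 − 1 = 0.282.

0.282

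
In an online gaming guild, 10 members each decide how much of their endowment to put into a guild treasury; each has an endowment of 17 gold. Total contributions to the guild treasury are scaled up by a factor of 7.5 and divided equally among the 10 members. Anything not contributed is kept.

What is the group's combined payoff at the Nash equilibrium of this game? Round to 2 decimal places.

Each contributed unit returns 7.5/10 = 0.7500 to its contributor — below 1 — so contributing 0 is dominant for every player. At the Nash equilibrium everyone keeps their 17, and the group total is 10 × 17 = 170.

170.00 gold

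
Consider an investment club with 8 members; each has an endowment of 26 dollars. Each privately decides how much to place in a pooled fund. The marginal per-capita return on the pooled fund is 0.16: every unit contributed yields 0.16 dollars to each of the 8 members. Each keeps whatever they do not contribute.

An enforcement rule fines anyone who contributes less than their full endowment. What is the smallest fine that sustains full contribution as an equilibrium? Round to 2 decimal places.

21.84 dollars

Given the others contribute fully, the best deviation is to contribute 0 (any partial contribution still incurs the fine and gives up units whose private return 0.16 is below 1).
Deviating from 26 to 0 saves 26 dollars but forfeits the deviator's share of the drop in the pooled fund: 0.16 × 26 = 4.16.
So the deviation gain is 26 − 4.16 = 21.84, and the fine must be at least 21.84 dollars to wipe it out.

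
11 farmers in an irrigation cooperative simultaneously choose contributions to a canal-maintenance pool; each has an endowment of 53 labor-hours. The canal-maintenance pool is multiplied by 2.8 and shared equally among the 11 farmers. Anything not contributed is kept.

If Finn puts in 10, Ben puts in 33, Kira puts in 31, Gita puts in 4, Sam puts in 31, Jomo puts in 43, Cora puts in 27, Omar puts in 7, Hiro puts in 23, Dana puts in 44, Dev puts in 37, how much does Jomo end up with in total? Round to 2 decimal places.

Total contributed: 10 + 33 + 31 + 4 + 31 + 43 + 27 + 7 + 23 + 44 + 37 = 290.
Each receives 2.8 × 290 / 11 = 73.82 from the canal-maintenance pool.
Jomo keeps 53 − 43 = 10, so Jomo's payoff is 10 + 73.82 = 83.82.

83.82 labor-hours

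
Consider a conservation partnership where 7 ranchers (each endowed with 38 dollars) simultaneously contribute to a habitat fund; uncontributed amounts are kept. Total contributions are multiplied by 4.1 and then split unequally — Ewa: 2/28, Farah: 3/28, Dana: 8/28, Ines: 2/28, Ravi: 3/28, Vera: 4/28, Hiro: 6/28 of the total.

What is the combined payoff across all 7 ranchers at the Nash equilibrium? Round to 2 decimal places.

383.80 dollars

Each unit j contributes comes back to j as 4.1 × (j's share), so j prefers to contribute only if that share exceeds 1/4.1 = 0.2439; otherwise keeping the unit dominates.
The only share above 0.2439 is Dana's 8/28, contributing 38; the remaining 6 contribute 0. Total contributed: 38.
The habitat fund pays out 4.1 × 38 = 155.80 in total (split across the unequal shares, but the aggregate is all that matters for the group sum).
The 6 free-riders keep 38 each, adding 228. Group total = 228 + 155.80 = 383.80.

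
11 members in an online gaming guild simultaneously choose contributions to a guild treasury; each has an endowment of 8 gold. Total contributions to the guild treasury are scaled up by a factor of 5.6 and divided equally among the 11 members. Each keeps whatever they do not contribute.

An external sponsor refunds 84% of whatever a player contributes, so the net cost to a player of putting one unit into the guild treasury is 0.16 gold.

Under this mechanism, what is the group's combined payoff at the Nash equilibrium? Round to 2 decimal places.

566.72 gold

Under the mechanism each unit contributed yields (5.6/11) / 0.16 = 3.1818 back to its contributor per unit of net cost, which exceeds 1, making full contribution the dominant choice for everyone.
So the Nash equilibrium is full contribution by all 11; the group earns 11 × (8 × 0.84 + 5.6 × 8) = 566.72.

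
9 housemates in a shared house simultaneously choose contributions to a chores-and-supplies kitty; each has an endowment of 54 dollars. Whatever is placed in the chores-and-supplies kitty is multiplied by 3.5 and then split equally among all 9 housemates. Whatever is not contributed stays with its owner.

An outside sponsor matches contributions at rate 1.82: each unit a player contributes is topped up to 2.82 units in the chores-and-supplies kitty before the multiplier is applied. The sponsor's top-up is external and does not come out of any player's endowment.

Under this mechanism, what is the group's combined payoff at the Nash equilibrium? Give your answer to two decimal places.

4796.82 dollars

Under the mechanism each unit contributed yields 3.5 × 2.82 / 9 = 1.0967 back to its contributor per unit of net cost, which exceeds 1, making full contribution the dominant choice for everyone.
So the Nash equilibrium is full contribution by all 9; the group earns 3.5 × 2.82 × 486 = 4796.82.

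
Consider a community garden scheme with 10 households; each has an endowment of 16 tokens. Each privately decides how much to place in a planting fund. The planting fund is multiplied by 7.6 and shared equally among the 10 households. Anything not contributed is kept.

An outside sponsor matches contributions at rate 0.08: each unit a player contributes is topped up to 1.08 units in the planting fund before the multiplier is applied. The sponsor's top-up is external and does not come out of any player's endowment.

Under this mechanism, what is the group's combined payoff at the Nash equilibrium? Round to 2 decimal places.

160.00 tokens

The effective private return is 7.6 × 1.08 / 10 = 0.8208, which is still under 1, so the mechanism doesn't change anyone's dominant strategy: zero contribution.
At the Nash equilibrium no one contributes; group total payoff = 10 × 16 = 160.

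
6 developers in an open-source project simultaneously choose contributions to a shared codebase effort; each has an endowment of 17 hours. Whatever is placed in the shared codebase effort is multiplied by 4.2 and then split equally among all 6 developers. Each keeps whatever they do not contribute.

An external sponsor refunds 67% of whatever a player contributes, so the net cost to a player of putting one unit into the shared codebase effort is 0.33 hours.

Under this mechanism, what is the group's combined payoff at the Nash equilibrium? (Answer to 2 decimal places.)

The effective private return per unit is now (4.2/6) / 0.33 = 2.1212 > 1, so every player's dominant strategy flips to full contribution.
So the Nash equilibrium is full contribution by all 6; the group earns 6 × (17 × 0.67 + 4.2 × 17) = 496.74.

496.74 hours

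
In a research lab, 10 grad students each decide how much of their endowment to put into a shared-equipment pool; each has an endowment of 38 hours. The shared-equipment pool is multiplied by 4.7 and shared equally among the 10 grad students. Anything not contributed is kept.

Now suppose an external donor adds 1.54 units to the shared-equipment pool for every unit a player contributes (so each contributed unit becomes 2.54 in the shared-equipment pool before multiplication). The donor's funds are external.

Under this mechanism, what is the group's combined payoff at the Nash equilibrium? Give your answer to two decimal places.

With the mechanism, a contributed unit returns 4.7 × 2.54 / 10 = 1.1938 per unit of net cost to the contributor — now above 1 — so contributing fully is weakly dominant for every player.
So the Nash equilibrium is full contribution by all 10; the group earns 4.7 × 2.54 × 380 = 4536.44.

4536.44 hours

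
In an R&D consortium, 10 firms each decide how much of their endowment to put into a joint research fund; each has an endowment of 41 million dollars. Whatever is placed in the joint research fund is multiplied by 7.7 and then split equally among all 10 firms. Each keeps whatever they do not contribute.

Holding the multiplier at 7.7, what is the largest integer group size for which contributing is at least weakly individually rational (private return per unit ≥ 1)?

7

Private return per unit is 7.7/(group size), which is ≥ 1 whenever the group size is ≤ 7.7.
The largest such integer is 7.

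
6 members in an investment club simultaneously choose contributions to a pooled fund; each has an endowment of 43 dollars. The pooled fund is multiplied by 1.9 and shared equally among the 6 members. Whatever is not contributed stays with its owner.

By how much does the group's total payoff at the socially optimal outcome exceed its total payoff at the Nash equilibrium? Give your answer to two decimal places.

Each contributed unit returns 1.9/6 = 0.3167 to its contributor — below 1 — so contributing 0 is dominant for every player. At the Nash equilibrium everyone keeps their 43, and the group total is 6 × 43 = 258.
Each contributed unit returns 1.900 to the group as a whole (0.3167 to each of 6 players), which exceeds 1, so the social optimum is full contribution: group total = 1.900 × 258 = 490.20.
Efficiency loss = 490.20 − 258 = 232.20.

232.20 dollars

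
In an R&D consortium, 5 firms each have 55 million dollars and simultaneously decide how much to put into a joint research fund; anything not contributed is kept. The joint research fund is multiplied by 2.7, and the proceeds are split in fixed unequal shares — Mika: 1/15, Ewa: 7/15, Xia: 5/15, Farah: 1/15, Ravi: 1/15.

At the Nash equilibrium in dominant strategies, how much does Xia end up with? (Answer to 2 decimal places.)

A player with share s gets back 2.7·s per unit contributed, so full contribution is dominant for anyone with s > 1/2.7 = 0.3704 and zero contribution is dominant for anyone below.
Only Ewa (7/15) clears that bar, contributing 55; the remaining 4 contribute 0. Total contributed: 55.
Xia keeps 55 and receives 2.7 × 55 × 5/15 = 49.50 from the joint research fund, for a payoff of 104.50.

104.50 million dollars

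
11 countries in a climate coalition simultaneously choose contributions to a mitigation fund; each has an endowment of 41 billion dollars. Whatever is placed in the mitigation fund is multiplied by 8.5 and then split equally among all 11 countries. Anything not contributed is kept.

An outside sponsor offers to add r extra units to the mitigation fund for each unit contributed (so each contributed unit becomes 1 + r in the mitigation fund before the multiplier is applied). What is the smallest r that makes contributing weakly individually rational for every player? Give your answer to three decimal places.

With matching at rate r, one contributed unit becomes (1 + r) in the mitigation fund and returns 8.5 × (1 + r) / 11 to the contributor.
Setting this equal to 1: 1 + r = 11/8.5 = 1.2941.
So the minimum matching rate is r = 1.2941 − 1 = 0.294.

0.294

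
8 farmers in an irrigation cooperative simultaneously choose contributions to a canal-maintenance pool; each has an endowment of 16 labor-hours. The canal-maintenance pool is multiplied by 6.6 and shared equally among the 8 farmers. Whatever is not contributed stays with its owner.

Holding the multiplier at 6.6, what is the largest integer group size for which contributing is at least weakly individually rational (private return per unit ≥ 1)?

6

Private return per unit is 6.6/(group size), which is ≥ 1 whenever the group size is ≤ 6.6.
The largest such integer is 6.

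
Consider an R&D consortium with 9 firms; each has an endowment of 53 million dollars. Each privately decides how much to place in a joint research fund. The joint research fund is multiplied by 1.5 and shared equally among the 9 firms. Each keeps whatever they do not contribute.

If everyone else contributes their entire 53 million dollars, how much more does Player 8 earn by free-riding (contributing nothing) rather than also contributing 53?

44.17 million dollars

Switching from a contribution of 53 to 0 lets Player 8 keep an extra 53 million dollars, but lowers the joint research fund by 53, which costs Player 8 their own share of that drop: 1.5/9 × 53 = 8.83.
Net gain = 53 − 8.83 = 44.17. The private return per contributed unit (0.1667) is below 1, so free-riding is indeed the best response regardless of what the others do.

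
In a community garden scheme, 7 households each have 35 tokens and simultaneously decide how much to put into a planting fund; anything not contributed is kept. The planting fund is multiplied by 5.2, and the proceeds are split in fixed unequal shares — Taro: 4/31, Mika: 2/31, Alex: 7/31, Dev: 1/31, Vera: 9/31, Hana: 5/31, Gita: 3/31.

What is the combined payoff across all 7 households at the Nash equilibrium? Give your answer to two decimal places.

539.00 tokens

Player j's private return per contributed unit is 5.2 × (j's share). Contributing is weakly dominant for j when that share is at least 1/5.2 = 0.1923, and contributing 0 is dominant otherwise.
The shares above 0.1923 belong to Alex and Vera, contributing 35 each; the remaining 5 contribute 0. Total contributed: 70.
The planting fund pays out 5.2 × 70 = 364.00 in total (split across the unequal shares, but the aggregate is all that matters for the group sum).
The 5 free-riders keep 35 each, adding 175. Group total = 175 + 364.00 = 539.00.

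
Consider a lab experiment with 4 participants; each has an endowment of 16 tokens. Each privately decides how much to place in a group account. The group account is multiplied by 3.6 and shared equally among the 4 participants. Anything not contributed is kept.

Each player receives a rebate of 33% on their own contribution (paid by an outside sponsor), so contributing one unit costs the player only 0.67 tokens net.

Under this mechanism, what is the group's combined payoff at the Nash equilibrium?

251.52 tokens

The effective private return per unit is now (3.6/4) / 0.67 = 1.3433 > 1, so every player's dominant strategy flips to full contribution.
At the Nash equilibrium everyone contributes 16. Group total payoff = 4 × (16 × 0.33 + 3.6 × 16) = 251.52.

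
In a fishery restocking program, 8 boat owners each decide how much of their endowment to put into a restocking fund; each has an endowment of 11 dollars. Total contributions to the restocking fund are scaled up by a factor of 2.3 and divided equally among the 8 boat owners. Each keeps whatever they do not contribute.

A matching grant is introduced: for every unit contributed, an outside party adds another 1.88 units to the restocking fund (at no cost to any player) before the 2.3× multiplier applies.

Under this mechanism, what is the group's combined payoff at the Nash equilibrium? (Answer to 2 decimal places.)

88.00 dollars

The effective private return is 2.3 × 2.88 / 8 = 0.8280, which is still under 1, so the mechanism doesn't change anyone's dominant strategy: zero contribution.
Everyone keeps their endowment and the group total is 8 × 11 = 88.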